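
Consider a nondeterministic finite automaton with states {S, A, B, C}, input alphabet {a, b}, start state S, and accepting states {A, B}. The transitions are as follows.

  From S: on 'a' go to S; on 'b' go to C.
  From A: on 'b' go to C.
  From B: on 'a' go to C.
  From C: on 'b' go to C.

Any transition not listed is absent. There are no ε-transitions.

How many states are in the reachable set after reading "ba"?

0

Start in {S}.
Read 'b': {S} → {C}.
Read 'a': {C} → ∅.
That set has 0 states.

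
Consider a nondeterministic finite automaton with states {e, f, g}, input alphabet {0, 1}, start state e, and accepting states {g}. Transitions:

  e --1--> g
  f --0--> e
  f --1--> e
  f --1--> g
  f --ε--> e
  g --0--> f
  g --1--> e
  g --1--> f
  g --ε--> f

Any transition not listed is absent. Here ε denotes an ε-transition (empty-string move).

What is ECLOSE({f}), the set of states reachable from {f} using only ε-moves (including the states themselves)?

Begin with {f}.
ε-move f → e; add e.

{e, f}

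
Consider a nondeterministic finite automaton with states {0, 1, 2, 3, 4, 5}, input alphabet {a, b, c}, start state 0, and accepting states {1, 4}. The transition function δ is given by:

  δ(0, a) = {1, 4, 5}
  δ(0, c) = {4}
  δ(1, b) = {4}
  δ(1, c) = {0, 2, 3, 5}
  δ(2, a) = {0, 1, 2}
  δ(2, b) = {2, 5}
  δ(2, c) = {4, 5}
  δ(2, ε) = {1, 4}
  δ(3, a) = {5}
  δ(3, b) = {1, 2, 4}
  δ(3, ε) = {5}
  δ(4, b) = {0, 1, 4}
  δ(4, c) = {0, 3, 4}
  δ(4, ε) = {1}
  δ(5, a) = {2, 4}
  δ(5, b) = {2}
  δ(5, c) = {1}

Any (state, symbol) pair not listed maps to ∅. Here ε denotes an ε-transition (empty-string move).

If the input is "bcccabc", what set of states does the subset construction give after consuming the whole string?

∅

Start in {0}.
Read 'b': {0} → ∅.
The set is empty and remains empty for the remaining 6 symbols.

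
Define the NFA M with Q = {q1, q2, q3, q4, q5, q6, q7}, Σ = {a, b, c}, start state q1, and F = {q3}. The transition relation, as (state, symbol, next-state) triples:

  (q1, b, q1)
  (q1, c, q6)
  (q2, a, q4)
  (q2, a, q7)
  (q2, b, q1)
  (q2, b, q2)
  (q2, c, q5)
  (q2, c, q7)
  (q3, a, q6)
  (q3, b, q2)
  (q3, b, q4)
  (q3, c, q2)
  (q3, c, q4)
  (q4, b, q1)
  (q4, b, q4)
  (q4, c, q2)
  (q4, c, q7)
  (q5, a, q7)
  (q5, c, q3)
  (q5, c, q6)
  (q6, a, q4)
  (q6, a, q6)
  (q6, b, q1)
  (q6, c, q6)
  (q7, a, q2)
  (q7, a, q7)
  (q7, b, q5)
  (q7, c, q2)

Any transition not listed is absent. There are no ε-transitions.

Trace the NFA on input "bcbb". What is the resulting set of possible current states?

{q1}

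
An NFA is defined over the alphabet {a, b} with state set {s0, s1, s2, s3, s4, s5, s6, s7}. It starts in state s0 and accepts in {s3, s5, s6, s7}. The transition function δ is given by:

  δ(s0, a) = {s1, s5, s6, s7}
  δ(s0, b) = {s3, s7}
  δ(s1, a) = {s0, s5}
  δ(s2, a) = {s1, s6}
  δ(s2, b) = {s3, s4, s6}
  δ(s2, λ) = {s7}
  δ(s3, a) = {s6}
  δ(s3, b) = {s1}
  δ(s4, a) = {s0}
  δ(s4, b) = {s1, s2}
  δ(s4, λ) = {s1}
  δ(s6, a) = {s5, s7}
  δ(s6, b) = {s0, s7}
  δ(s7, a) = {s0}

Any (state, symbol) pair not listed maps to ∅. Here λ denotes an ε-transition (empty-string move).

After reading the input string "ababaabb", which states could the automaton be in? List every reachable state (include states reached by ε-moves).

{s1, s3, s7}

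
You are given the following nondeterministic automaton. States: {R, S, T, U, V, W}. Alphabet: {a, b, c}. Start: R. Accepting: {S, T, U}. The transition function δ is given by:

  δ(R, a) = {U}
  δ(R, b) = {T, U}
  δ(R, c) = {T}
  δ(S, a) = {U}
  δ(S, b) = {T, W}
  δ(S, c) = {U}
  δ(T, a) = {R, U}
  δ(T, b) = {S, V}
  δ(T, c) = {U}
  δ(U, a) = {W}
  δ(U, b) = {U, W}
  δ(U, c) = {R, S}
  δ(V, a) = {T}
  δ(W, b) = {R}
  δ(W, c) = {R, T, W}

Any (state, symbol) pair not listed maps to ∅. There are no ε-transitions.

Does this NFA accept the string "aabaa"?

Start in {R}.
Read 'a': R→{U}; now {U}.
Read 'a': U→{W}; now {W}.
Read 'b': W→{R}; now {R}.
Read 'a': R→{U}; now {U}.
Read 'a': U→{W}; now {W}.
The final set {W} contains no accepting state.

No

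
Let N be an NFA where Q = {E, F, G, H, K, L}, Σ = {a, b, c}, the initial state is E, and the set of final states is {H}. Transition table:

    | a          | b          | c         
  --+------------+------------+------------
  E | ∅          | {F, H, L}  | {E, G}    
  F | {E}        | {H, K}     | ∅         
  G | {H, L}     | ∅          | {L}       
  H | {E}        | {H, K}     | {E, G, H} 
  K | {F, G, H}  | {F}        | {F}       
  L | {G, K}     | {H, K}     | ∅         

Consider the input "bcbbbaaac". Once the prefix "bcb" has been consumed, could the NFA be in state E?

Start in {E}.
Read 'b': {E} → {F, H, L}.
Read 'c': {F, H, L} → {E, G, H}.
Read 'b': {E, G, H} → {F, H, K, L}.
State E is not in {F, H, K, L}.

No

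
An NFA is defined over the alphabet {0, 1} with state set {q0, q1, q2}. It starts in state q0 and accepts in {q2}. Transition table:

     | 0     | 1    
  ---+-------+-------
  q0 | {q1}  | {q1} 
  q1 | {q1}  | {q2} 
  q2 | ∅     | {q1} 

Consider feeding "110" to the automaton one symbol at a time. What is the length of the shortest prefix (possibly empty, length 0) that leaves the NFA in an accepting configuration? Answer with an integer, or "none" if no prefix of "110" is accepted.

2

Start in {q0}.
Read '1': q0→{q1}; now {q1}.
Read '1': q1→{q2}; now {q2}.
None of the earlier sets intersect F, but {q2} does.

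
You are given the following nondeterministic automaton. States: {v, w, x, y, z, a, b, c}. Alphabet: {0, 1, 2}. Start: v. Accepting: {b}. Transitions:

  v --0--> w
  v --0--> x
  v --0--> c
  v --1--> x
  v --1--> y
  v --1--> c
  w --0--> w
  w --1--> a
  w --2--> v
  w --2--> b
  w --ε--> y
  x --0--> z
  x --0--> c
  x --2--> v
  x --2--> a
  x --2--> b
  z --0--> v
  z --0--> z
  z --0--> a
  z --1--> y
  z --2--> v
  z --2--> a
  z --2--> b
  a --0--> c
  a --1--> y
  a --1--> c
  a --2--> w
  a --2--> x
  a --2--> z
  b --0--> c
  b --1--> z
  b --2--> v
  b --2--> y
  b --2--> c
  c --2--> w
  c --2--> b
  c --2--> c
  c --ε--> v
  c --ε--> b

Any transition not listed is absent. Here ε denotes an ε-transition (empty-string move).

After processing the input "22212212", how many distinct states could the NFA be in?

0

Start in {v}.
Read '2': v→∅; now ∅.
The set is empty and remains empty for the remaining 7 symbols.
That set has 0 states.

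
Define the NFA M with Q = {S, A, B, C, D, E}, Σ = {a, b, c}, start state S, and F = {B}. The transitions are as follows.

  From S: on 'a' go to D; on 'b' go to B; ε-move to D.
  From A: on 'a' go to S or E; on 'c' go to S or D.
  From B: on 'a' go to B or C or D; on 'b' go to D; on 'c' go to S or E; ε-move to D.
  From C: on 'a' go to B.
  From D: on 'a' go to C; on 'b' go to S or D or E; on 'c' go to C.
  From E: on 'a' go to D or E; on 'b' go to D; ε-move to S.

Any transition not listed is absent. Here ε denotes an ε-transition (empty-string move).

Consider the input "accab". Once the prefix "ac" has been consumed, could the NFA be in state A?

Start: ε-closure({S}) = {S, D}.
Read 'a': {S, D} → {C, D}.
Read 'c': {C, D} → {C}.
State A is not in {C}.

No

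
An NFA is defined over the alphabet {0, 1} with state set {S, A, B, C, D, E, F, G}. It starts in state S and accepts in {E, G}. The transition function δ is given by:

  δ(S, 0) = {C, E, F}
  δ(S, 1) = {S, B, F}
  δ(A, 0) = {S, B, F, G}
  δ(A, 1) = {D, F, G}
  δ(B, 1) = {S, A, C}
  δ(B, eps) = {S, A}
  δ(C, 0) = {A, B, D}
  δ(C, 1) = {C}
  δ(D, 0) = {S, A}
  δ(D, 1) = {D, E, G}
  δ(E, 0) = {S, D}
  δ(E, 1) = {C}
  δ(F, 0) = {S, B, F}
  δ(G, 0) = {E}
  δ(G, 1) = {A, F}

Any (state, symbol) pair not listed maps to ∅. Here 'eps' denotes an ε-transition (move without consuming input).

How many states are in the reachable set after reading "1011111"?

8

Start in {S}.
Read '1': {S} → {S, A, B, F}.
Read '0': {S, A, B, F} → {S, A, B, C, E, F, G}.
Read '1': {S, A, B, C, E, F, G} → {S, A, B, C, D, F, G}.
Read '1': {S, A, B, C, D, F, G} → {S, A, B, C, D, E, F, G}.
Read '1': {S, A, B, C, D, E, F, G} → {S, A, B, C, D, E, F, G}.
Read '1': {S, A, B, C, D, E, F, G} → {S, A, B, C, D, E, F, G}.
Read '1': {S, A, B, C, D, E, F, G} → {S, A, B, C, D, E, F, G}.
That set has 8 states.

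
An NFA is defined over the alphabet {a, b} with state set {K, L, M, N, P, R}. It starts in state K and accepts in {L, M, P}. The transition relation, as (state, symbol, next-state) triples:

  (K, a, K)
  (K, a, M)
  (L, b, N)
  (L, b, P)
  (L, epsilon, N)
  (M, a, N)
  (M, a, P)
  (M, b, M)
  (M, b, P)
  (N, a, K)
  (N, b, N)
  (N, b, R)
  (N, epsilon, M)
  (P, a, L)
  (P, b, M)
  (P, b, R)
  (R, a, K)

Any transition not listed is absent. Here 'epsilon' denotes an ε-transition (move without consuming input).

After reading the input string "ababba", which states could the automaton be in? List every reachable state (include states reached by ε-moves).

{K, L, M, N, P}

Start in {K}.
Read 'a': {K} → {K, M}.
Read 'b': {K, M} → {M, P}.
Read 'a': {M, P} → {L, M, N, P}.
Read 'b': {L, M, N, P} → {M, N, P, R}.
Read 'b': {M, N, P, R} → {M, N, P, R}.
Read 'a': {M, N, P, R} → {K, L, M, N, P}.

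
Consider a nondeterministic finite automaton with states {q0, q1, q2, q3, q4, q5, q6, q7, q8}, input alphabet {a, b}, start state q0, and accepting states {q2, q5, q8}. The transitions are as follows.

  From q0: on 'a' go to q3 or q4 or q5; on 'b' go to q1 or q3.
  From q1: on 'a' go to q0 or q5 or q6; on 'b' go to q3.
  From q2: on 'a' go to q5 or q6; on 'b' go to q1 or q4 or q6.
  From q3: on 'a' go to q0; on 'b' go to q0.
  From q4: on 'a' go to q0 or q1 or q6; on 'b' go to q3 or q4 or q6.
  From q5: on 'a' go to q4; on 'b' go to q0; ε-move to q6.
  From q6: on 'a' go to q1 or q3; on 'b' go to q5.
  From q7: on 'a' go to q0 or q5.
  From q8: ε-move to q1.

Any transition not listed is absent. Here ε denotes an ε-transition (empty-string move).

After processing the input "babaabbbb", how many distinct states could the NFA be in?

6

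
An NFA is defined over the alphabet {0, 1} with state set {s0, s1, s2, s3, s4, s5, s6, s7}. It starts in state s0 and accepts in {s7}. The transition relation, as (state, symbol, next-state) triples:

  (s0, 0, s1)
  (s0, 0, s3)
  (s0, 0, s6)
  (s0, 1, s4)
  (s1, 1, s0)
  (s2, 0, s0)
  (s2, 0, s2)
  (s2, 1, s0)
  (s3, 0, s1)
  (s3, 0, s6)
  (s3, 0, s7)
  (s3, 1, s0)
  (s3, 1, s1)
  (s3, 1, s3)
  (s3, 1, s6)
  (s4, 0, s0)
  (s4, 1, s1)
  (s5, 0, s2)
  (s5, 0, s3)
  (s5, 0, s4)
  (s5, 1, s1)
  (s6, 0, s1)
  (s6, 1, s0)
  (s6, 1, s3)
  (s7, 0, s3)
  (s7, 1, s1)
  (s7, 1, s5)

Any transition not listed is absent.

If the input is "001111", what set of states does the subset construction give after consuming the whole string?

{s0, s1, s3, s4, s6}

Start in {s0}.
Read '0': {s0} → {s1, s3, s6}.
Read '0': {s1, s3, s6} → {s1, s6, s7}.
Read '1': {s1, s6, s7} → {s0, s1, s3, s5}.
Read '1': {s0, s1, s3, s5} → {s0, s1, s3, s4, s6}.
Read '1': {s0, s1, s3, s4, s6} → {s0, s1, s3, s4, s6}.
Read '1': {s0, s1, s3, s4, s6} → {s0, s1, s3, s4, s6}.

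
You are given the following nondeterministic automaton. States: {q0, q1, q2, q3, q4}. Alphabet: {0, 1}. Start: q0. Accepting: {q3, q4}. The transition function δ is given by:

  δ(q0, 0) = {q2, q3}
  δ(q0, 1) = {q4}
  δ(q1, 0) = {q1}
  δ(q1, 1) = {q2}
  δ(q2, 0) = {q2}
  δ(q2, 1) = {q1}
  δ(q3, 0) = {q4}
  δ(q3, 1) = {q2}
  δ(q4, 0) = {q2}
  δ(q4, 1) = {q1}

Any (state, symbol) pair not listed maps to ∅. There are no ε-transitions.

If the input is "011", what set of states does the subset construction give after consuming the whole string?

{q1, q2}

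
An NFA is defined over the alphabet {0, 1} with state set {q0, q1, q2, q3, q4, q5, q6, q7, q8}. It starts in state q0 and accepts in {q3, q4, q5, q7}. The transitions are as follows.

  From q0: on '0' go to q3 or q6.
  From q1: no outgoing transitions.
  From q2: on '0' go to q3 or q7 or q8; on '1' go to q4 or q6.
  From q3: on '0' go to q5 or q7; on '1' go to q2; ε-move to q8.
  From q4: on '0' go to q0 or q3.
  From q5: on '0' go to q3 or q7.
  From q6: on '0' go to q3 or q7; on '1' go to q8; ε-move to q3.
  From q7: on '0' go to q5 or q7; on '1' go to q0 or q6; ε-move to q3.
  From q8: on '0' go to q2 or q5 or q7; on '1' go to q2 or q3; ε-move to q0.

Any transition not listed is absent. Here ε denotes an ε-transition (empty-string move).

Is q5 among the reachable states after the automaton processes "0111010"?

Yes

Start in {q0}.
Read '0': q0→{q3, q6}; union {q3, q6}; ε-closure = {q0, q3, q6, q8}.
Read '1': q0→∅, q3→{q2}, q6→{q8}, q8→{q2, q3}; union {q2, q3, q8}; ε-closure = {q0, q2, q3, q8}.
Read '1': q0→∅, q2→{q4, q6}, q3→{q2}, q8→{q2, q3}; union {q2, q3, q4, q6}; ε-closure = {q0, q2, q3, q4, q6, q8}.
Read '1': q0→∅, q2→{q4, q6}, q3→{q2}, q4→∅, q6→{q8}, q8→{q2, q3}; union {q2, q3, q4, q6, q8}; ε-closure = {q0, q2, q3, q4, q6, q8}.
Read '0': q0→{q3, q6}, q2→{q3, q7, q8}, q3→{q5, q7}, q4→{q0, q3}, q6→{q3, q7}, q8→{q2, q5, q7}; now {q0, q2, q3, q5, q6, q7, q8}.
Read '1': q0→∅, q2→{q4, q6}, q3→{q2}, q5→∅, q6→{q8}, q7→{q0, q6}, q8→{q2, q3}; now {q0, q2, q3, q4, q6, q8}.
Read '0': q0→{q3, q6}, q2→{q3, q7, q8}, q3→{q5, q7}, q4→{q0, q3}, q6→{q3, q7}, q8→{q2, q5, q7}; now {q0, q2, q3, q5, q6, q7, q8}.
State q5 is in {q0, q2, q3, q5, q6, q7, q8}.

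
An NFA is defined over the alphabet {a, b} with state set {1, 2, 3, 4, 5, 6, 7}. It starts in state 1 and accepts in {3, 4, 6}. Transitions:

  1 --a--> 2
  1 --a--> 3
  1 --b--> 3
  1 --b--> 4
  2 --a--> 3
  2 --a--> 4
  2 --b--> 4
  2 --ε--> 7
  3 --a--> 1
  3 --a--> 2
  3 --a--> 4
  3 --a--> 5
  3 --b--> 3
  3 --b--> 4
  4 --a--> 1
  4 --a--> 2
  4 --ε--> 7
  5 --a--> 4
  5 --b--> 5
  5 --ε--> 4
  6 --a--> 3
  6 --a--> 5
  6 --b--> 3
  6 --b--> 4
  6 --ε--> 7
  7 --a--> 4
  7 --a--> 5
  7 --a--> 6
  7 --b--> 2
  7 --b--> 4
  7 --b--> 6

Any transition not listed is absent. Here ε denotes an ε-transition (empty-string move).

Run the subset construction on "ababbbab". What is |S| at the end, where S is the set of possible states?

6

Start in {1}.
Read 'a': {1} → {2, 3, 7}.
Read 'b': {2, 3, 7} → {2, 3, 4, 6, 7}.
Read 'a': {2, 3, 4, 6, 7} → {1, 2, 3, 4, 5, 6, 7}.
Read 'b': {1, 2, 3, 4, 5, 6, 7} → {2, 3, 4, 5, 6, 7}.
Read 'b': {2, 3, 4, 5, 6, 7} → {2, 3, 4, 5, 6, 7}.
Read 'b': {2, 3, 4, 5, 6, 7} → {2, 3, 4, 5, 6, 7}.
Read 'a': {2, 3, 4, 5, 6, 7} → {1, 2, 3, 4, 5, 6, 7}.
Read 'b': {1, 2, 3, 4, 5, 6, 7} → {2, 3, 4, 5, 6, 7}.
That set has 6 states.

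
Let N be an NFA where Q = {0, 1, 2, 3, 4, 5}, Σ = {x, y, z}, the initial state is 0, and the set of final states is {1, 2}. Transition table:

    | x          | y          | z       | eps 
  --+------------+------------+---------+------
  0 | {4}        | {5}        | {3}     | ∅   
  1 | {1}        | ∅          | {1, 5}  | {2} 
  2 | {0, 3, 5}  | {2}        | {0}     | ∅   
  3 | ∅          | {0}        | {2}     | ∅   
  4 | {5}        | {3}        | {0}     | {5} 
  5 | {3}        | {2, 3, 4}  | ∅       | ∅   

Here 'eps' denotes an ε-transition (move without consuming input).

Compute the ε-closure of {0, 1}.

{0, 1, 2}

Begin with {0, 1}.
ε-move 1 → 2; add 2.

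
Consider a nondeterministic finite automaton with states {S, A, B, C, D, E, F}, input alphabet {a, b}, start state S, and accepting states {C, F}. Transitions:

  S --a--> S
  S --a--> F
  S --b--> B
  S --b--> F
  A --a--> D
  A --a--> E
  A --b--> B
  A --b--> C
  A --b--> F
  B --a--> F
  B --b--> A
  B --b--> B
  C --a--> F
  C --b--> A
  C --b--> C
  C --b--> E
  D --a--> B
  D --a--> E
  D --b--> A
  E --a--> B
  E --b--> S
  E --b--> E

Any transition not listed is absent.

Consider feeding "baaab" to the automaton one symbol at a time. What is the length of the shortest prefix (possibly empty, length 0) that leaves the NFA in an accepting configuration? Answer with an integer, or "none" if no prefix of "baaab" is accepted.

Start in {S}.
Read 'b': {S} → {B, F}.
None of the earlier sets intersect F, but {B, F} does.

1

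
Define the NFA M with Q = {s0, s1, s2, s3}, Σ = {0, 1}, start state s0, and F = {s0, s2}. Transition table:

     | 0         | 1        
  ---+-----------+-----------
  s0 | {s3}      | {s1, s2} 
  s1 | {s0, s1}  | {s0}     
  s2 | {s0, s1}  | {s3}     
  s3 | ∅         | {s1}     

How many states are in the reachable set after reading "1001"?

Start in {s0}.
Read '1': {s0} → {s1, s2}.
Read '0': {s1, s2} → {s0, s1}.
Read '0': {s0, s1} → {s0, s1, s3}.
Read '1': {s0, s1, s3} → {s0, s1, s2}.
That set has 3 states.

3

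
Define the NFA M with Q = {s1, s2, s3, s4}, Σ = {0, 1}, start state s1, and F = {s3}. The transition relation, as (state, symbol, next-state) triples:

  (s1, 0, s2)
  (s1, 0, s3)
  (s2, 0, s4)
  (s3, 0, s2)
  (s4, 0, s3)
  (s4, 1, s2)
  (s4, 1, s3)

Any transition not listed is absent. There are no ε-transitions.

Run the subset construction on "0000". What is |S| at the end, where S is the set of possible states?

Start in {s1}.
Read '0': s1→{s2, s3}; now {s2, s3}.
Read '0': s2→{s4}, s3→{s2}; now {s2, s4}.
Read '0': s2→{s4}, s4→{s3}; now {s3, s4}.
Read '0': s3→{s2}, s4→{s3}; now {s2, s3}.
That set has 2 states.

2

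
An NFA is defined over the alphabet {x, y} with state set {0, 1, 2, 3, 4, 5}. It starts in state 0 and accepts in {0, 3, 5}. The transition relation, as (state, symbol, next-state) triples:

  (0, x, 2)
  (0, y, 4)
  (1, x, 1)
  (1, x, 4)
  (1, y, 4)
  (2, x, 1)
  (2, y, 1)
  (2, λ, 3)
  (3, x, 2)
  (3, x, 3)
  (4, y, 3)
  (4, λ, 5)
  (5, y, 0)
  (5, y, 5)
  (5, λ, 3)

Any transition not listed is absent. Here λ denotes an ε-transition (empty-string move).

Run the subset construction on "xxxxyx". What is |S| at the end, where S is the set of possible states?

Start in {0}.
Read 'x': 0→{2}; union {2}; ε-closure = {2, 3}.
Read 'x': 2→{1}, 3→{2, 3}; now {1, 2, 3}.
Read 'x': 1→{1, 4}, 2→{1}, 3→{2, 3}; union {1, 2, 3, 4}; ε-closure = {1, 2, 3, 4, 5}.
Read 'x': 1→{1, 4}, 2→{1}, 3→{2, 3}, 4→∅, 5→∅; union {1, 2, 3, 4}; ε-closure = {1, 2, 3, 4, 5}.
Read 'y': 1→{4}, 2→{1}, 3→∅, 4→{3}, 5→{0, 5}; now {0, 1, 3, 4, 5}.
Read 'x': 0→{2}, 1→{1, 4}, 3→{2, 3}, 4→∅, 5→∅; union {1, 2, 3, 4}; ε-closure = {1, 2, 3, 4, 5}.
That set has 5 states.

5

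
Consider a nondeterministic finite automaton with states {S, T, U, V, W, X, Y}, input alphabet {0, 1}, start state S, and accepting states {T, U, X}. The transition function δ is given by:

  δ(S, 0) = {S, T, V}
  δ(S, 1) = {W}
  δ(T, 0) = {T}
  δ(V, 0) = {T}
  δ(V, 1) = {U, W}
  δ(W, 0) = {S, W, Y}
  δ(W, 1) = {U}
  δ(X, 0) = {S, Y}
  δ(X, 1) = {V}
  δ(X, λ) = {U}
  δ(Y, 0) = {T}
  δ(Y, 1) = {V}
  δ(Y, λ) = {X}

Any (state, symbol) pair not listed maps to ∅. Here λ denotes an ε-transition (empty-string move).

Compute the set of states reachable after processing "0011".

Start in {S}.
Read '0': {S} → {S, T, V}.
Read '0': {S, T, V} → {S, T, V}.
Read '1': {S, T, V} → {U, W}.
Read '1': {U, W} → {U}.

{U}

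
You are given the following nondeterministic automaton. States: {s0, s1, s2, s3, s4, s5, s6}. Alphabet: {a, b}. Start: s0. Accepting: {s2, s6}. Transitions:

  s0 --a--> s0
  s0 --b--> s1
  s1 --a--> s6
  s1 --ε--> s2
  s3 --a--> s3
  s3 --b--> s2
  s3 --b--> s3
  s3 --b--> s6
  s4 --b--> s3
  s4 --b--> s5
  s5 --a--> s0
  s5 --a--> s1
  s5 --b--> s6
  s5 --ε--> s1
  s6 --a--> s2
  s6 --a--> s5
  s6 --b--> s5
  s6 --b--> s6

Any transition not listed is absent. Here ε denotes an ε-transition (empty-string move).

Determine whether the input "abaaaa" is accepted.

Start in {s0}.
Read 'a': s0→{s0}; now {s0}.
Read 'b': s0→{s1}; union {s1}; ε-closure = {s1, s2}.
Read 'a': s1→{s6}, s2→∅; now {s6}.
Read 'a': s6→{s2, s5}; union {s2, s5}; ε-closure = {s1, s2, s5}.
Read 'a': s1→{s6}, s2→∅, s5→{s0, s1}; union {s0, s1, s6}; ε-closure = {s0, s1, s2, s6}.
Read 'a': s0→{s0}, s1→{s6}, s2→∅, s6→{s2, s5}; union {s0, s2, s5, s6}; ε-closure = {s0, s1, s2, s5, s6}.
The final set {s0, s1, s2, s5, s6} contains the accepting states s2, s6.

Yes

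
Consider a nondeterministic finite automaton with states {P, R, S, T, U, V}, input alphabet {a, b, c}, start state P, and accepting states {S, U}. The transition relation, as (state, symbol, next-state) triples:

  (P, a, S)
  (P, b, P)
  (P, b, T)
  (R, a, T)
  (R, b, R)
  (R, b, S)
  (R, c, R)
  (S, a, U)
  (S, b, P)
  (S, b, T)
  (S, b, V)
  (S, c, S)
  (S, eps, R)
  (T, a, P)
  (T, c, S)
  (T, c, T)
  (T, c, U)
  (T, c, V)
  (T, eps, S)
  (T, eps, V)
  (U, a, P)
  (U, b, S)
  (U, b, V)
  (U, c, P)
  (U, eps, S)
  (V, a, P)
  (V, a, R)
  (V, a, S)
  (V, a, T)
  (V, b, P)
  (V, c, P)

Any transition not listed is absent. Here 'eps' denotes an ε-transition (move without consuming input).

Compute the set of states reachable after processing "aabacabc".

Start in {P}.
Read 'a': P→{S}; union {S}; ε-closure = {R, S}.
Read 'a': R→{T}, S→{U}; union {T, U}; ε-closure = {R, S, T, U, V}.
Read 'b': R→{R, S}, S→{P, T, V}, T→∅, U→{S, V}, V→{P}; now {P, R, S, T, V}.
Read 'a': P→{S}, R→{T}, S→{U}, T→{P}, V→{P, R, S, T}; union {P, R, S, T, U}; ε-closure = {P, R, S, T, U, V}.
Read 'c': P→∅, R→{R}, S→{S}, T→{S, T, U, V}, U→{P}, V→{P}; now {P, R, S, T, U, V}.
Read 'a': P→{S}, R→{T}, S→{U}, T→{P}, U→{P}, V→{P, R, S, T}; union {P, R, S, T, U}; ε-closure = {P, R, S, T, U, V}.
Read 'b': P→{P, T}, R→{R, S}, S→{P, T, V}, T→∅, U→{S, V}, V→{P}; now {P, R, S, T, V}.
Read 'c': P→∅, R→{R}, S→{S}, T→{S, T, U, V}, V→{P}; now {P, R, S, T, U, V}.

{P, R, S, T, U, V}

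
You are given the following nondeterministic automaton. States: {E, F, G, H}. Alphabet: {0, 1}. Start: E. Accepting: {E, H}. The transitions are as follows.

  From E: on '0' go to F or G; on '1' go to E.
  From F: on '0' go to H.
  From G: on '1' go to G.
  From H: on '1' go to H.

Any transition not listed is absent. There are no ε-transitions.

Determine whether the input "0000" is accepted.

No

Start in {E}.
Read '0': E→{F, G}; now {F, G}.
Read '0': F→{H}, G→∅; now {H}.
Read '0': H→∅; now ∅.
The set is empty and remains empty for the remaining 1 symbol.
The final set ∅ contains no accepting state.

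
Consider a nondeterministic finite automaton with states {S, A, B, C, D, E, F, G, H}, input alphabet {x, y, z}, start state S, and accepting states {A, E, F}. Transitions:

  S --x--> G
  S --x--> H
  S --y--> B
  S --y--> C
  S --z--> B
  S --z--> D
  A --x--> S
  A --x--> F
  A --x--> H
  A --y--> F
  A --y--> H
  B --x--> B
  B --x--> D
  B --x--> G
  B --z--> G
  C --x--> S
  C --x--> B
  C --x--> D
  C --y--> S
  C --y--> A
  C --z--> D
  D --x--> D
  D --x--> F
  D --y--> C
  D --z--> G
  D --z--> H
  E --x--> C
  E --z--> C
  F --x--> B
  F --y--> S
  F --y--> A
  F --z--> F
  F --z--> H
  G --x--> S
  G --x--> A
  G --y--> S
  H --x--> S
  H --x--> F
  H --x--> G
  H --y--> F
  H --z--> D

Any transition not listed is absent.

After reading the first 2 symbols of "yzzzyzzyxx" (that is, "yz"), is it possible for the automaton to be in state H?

No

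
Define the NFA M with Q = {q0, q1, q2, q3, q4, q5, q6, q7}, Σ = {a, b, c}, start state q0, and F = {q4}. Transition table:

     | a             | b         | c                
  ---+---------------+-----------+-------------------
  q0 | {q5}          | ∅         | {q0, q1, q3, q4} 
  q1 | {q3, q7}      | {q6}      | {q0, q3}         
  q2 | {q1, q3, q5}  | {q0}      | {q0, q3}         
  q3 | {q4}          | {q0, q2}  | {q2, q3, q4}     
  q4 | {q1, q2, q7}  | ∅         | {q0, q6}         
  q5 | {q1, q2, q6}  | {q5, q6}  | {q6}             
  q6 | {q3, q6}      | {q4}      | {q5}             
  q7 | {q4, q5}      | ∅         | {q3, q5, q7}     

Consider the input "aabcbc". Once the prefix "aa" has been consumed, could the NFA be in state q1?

Yes

Start in {q0}.
Read 'a': q0→{q5}; now {q5}.
Read 'a': q5→{q1, q2, q6}; now {q1, q2, q6}.
State q1 is in {q1, q2, q6}.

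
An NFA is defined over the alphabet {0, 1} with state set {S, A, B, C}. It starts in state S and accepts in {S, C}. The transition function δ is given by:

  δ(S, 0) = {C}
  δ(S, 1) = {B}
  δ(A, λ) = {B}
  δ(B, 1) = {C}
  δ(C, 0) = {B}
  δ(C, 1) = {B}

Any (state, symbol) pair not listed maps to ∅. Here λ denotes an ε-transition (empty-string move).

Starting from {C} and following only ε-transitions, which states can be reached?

Begin with {C}.
No ε-moves leave this set, so the closure equals the set itself.

{C}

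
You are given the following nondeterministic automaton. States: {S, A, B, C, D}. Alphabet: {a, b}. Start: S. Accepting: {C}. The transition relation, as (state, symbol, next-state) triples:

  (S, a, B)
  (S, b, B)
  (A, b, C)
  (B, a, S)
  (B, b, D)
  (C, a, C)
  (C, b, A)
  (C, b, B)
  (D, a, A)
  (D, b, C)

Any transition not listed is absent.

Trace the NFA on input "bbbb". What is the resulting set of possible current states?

{A, B}

Start in {S}.
Read 'b': {S} → {B}.
Read 'b': {B} → {D}.
Read 'b': {D} → {C}.
Read 'b': {C} → {A, B}.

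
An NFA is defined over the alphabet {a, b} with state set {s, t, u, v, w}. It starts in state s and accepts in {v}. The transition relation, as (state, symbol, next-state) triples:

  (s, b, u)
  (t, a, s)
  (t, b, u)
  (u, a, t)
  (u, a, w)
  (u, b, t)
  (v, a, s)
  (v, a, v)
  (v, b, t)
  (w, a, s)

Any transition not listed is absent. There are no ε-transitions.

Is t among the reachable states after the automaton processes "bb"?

Yes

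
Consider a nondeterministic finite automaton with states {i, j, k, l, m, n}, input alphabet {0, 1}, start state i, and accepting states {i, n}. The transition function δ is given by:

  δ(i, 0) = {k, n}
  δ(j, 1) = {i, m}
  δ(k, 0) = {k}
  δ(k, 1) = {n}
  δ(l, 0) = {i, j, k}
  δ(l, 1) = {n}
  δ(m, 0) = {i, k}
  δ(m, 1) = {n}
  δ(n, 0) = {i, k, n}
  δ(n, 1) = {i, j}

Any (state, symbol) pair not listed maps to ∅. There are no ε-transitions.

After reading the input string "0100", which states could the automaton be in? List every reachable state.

{i, k, n}

Start in {i}.
Read '0': i→{k, n}; now {k, n}.
Read '1': k→{n}, n→{i, j}; now {i, j, n}.
Read '0': i→{k, n}, j→∅, n→{i, k, n}; now {i, k, n}.
Read '0': i→{k, n}, k→{k}, n→{i, k, n}; now {i, k, n}.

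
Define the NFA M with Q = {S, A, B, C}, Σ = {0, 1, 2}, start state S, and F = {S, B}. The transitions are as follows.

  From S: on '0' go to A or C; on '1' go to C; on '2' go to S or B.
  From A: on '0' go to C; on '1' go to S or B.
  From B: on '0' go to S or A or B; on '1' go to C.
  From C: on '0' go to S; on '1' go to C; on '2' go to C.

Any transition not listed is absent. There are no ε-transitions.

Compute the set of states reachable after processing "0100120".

Start in {S}.
Read '0': S→{A, C}; now {A, C}.
Read '1': A→{S, B}, C→{C}; now {S, B, C}.
Read '0': S→{A, C}, B→{S, A, B}, C→{S}; now {S, A, B, C}.
Read '0': S→{A, C}, A→{C}, B→{S, A, B}, C→{S}; now {S, A, B, C}.
Read '1': S→{C}, A→{S, B}, B→{C}, C→{C}; now {S, B, C}.
Read '2': S→{S, B}, B→∅, C→{C}; now {S, B, C}.
Read '0': S→{A, C}, B→{S, A, B}, C→{S}; now {S, A, B, C}.

{S, A, B, C}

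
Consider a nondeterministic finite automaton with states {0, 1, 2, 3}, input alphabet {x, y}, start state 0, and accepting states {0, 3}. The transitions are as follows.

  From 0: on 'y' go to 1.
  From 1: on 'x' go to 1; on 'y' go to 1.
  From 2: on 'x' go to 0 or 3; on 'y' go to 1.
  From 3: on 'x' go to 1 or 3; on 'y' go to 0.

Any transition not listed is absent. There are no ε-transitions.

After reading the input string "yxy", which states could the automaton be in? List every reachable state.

Start in {0}.
Read 'y': 0→{1}; now {1}.
Read 'x': 1→{1}; now {1}.
Read 'y': 1→{1}; now {1}.

{1}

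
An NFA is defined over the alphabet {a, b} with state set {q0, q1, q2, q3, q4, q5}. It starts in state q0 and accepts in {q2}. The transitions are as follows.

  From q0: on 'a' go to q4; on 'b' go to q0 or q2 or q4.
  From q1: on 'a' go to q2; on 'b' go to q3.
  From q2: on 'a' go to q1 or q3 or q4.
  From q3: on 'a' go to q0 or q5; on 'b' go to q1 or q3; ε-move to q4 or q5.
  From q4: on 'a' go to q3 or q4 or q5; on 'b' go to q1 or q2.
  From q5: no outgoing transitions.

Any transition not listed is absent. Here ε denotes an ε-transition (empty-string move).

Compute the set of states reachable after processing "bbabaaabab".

Start in {q0}.
Read 'b': q0→{q0, q2, q4}; now {q0, q2, q4}.
Read 'b': q0→{q0, q2, q4}, q2→∅, q4→{q1, q2}; now {q0, q1, q2, q4}.
Read 'a': q0→{q4}, q1→{q2}, q2→{q1, q3, q4}, q4→{q3, q4, q5}; now {q1, q2, q3, q4, q5}.
Read 'b': q1→{q3}, q2→∅, q3→{q1, q3}, q4→{q1, q2}, q5→∅; union {q1, q2, q3}; ε-closure = {q1, q2, q3, q4, q5}.
Read 'a': q1→{q2}, q2→{q1, q3, q4}, q3→{q0, q5}, q4→{q3, q4, q5}, q5→∅; now {q0, q1, q2, q3, q4, q5}.
Read 'a': q0→{q4}, q1→{q2}, q2→{q1, q3, q4}, q3→{q0, q5}, q4→{q3, q4, q5}, q5→∅; now {q0, q1, q2, q3, q4, q5}.
Read 'a': q0→{q4}, q1→{q2}, q2→{q1, q3, q4}, q3→{q0, q5}, q4→{q3, q4, q5}, q5→∅; now {q0, q1, q2, q3, q4, q5}.
Read 'b': q0→{q0, q2, q4}, q1→{q3}, q2→∅, q3→{q1, q3}, q4→{q1, q2}, q5→∅; union {q0, q1, q2, q3, q4}; ε-closure = {q0, q1, q2, q3, q4, q5}.
Read 'a': q0→{q4}, q1→{q2}, q2→{q1, q3, q4}, q3→{q0, q5}, q4→{q3, q4, q5}, q5→∅; now {q0, q1, q2, q3, q4, q5}.
Read 'b': q0→{q0, q2, q4}, q1→{q3}, q2→∅, q3→{q1, q3}, q4→{q1, q2}, q5→∅; union {q0, q1, q2, q3, q4}; ε-closure = {q0, q1, q2, q3, q4, q5}.

{q0, q1, q2, q3, q4, q5}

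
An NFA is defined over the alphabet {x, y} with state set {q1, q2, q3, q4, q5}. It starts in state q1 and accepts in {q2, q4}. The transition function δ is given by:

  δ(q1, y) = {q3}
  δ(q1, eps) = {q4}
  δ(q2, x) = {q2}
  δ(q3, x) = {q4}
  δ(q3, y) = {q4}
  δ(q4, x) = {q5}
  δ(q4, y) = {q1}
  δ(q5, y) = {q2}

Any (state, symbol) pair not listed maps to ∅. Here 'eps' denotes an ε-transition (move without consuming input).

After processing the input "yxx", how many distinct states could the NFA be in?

1

Start: ε-closure({q1}) = {q1, q4}.
Read 'y': {q1, q4} → {q1, q3, q4}.
Read 'x': {q1, q3, q4} → {q4, q5}.
Read 'x': {q4, q5} → {q5}.
That set has 1 state.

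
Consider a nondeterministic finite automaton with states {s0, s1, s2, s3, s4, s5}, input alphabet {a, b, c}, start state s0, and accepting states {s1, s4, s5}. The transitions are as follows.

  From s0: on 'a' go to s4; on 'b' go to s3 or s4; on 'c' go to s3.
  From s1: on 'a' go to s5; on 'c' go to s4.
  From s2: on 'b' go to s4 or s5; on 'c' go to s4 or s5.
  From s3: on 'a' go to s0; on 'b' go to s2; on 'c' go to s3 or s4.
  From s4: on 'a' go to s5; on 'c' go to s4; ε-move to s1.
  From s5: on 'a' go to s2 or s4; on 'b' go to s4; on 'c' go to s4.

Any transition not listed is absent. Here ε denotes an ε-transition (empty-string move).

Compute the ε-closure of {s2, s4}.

{s1, s2, s4}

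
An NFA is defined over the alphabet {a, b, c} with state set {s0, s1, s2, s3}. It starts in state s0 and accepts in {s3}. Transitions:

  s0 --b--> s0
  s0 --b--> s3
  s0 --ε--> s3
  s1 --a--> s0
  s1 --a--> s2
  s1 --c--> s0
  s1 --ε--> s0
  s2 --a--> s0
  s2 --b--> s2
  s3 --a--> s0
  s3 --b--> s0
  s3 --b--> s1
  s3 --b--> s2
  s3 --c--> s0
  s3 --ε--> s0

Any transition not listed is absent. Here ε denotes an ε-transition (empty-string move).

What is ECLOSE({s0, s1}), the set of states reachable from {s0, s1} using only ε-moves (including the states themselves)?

Begin with {s0, s1}.
ε-move s0 → s3; add s3.

{s0, s1, s3}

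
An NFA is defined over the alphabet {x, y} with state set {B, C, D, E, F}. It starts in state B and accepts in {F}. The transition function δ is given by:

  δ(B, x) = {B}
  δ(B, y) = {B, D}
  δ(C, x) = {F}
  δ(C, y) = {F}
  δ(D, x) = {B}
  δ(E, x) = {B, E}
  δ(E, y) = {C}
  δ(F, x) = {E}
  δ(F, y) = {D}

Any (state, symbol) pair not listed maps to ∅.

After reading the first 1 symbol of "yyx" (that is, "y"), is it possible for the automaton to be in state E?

No

Start in {B}.
Read 'y': B→{B, D}; now {B, D}.
State E is not in {B, D}.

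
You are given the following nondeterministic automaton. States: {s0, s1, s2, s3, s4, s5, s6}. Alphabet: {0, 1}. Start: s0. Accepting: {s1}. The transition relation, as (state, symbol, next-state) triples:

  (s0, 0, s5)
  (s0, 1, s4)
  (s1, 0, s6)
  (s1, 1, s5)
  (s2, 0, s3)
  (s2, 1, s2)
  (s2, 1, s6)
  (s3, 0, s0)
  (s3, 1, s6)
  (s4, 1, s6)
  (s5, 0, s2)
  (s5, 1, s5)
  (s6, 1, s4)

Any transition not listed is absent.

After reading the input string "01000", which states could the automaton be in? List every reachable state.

{s0}

Start in {s0}.
Read '0': {s0} → {s5}.
Read '1': {s5} → {s5}.
Read '0': {s5} → {s2}.
Read '0': {s2} → {s3}.
Read '0': {s3} → {s0}.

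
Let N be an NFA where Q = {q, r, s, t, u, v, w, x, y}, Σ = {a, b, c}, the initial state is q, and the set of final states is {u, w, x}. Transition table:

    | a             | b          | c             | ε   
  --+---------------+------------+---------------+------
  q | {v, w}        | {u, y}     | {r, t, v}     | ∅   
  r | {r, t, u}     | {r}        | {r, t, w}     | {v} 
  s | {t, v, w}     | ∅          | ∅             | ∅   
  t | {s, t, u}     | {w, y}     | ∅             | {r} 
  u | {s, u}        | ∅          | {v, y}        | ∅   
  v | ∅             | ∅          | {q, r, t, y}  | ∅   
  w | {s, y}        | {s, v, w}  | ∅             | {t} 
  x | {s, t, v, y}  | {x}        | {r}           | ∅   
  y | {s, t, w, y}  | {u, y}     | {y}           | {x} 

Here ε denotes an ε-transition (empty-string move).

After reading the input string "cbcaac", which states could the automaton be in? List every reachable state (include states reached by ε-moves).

{q, r, t, v, w, x, y}

Start in {q}.
Read 'c': {q} → {r, t, v}.
Read 'b': {r, t, v} → {r, t, v, w, x, y}.
Read 'c': {r, t, v, w, x, y} → {q, r, t, v, w, x, y}.
Read 'a': {q, r, t, v, w, x, y} → {r, s, t, u, v, w, x, y}.
Read 'a': {r, s, t, u, v, w, x, y} → {r, s, t, u, v, w, x, y}.
Read 'c': {r, s, t, u, v, w, x, y} → {q, r, t, v, w, x, y}.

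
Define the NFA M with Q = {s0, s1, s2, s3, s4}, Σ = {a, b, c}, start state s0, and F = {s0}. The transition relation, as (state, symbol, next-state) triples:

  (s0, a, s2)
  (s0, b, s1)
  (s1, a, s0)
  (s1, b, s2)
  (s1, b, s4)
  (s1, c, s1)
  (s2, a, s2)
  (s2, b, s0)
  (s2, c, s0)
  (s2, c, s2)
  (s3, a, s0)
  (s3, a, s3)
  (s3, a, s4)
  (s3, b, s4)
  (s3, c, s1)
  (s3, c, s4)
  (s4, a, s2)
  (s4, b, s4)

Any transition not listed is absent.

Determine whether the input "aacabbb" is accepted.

Start in {s0}.
Read 'a': {s0} → {s2}.
Read 'a': {s2} → {s2}.
Read 'c': {s2} → {s0, s2}.
Read 'a': {s0, s2} → {s2}.
Read 'b': {s2} → {s0}.
Read 'b': {s0} → {s1}.
Read 'b': {s1} → {s2, s4}.
The final set {s2, s4} contains no accepting state.

No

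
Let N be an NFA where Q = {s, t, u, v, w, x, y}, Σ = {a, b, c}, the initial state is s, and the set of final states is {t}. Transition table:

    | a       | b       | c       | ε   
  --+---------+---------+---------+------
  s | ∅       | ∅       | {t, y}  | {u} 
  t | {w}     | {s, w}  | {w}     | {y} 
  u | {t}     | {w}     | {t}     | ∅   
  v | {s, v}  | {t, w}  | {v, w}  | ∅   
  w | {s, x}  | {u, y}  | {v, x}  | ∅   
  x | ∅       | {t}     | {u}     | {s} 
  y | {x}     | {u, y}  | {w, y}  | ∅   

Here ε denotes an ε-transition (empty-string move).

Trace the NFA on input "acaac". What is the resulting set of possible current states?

{w, y}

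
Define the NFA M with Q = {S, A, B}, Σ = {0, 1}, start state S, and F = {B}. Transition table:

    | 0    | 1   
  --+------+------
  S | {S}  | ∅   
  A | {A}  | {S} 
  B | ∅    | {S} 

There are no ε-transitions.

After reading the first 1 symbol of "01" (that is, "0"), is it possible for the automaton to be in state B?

No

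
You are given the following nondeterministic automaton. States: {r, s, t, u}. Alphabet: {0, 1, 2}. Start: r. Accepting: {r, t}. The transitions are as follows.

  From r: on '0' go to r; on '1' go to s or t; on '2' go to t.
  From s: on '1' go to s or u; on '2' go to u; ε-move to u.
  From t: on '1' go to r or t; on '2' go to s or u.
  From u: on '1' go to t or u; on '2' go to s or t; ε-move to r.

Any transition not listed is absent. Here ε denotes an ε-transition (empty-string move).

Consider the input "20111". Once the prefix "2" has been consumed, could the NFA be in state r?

No

Start in {r}.
Read '2': {r} → {t}.
State r is not in {t}.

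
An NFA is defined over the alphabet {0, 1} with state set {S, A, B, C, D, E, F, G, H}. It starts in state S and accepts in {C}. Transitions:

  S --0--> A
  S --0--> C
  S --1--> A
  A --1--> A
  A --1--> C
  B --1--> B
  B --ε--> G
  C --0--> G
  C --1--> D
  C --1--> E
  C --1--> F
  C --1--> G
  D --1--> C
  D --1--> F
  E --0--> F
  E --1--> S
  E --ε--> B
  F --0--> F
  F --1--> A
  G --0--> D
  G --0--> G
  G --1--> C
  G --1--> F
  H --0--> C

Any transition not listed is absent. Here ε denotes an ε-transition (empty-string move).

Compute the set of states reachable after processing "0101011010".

{F, G}

Start in {S}.
Read '0': {S} → {A, C}.
Read '1': {A, C} → {A, B, C, D, E, F, G}.
Read '0': {A, B, C, D, E, F, G} → {D, F, G}.
Read '1': {D, F, G} → {A, C, F}.
Read '0': {A, C, F} → {F, G}.
Read '1': {F, G} → {A, C, F}.
Read '1': {A, C, F} → {A, B, C, D, E, F, G}.
Read '0': {A, B, C, D, E, F, G} → {D, F, G}.
Read '1': {D, F, G} → {A, C, F}.
Read '0': {A, C, F} → {F, G}.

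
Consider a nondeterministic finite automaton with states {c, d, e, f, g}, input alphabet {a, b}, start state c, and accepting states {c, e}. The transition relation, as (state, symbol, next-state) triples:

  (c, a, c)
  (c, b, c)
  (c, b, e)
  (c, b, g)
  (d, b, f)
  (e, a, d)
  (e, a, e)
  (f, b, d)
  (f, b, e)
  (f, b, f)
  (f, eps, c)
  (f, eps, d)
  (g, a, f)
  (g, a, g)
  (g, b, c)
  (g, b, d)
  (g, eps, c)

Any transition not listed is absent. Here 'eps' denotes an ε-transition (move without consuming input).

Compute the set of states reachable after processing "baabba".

Start in {c}.
Read 'b': {c} → {c, e, g}.
Read 'a': {c, e, g} → {c, d, e, f, g}.
Read 'a': {c, d, e, f, g} → {c, d, e, f, g}.
Read 'b': {c, d, e, f, g} → {c, d, e, f, g}.
Read 'b': {c, d, e, f, g} → {c, d, e, f, g}.
Read 'a': {c, d, e, f, g} → {c, d, e, f, g}.

{c, d, e, f, g}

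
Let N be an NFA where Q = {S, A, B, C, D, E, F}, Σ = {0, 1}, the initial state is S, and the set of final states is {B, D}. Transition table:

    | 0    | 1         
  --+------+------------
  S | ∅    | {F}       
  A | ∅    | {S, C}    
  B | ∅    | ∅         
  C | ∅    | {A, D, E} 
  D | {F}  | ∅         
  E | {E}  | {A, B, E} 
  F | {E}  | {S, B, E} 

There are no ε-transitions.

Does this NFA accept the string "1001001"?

Start in {S}.
Read '1': {S} → {F}.
Read '0': {F} → {E}.
Read '0': {E} → {E}.
Read '1': {E} → {A, B, E}.
Read '0': {A, B, E} → {E}.
Read '0': {E} → {E}.
Read '1': {E} → {A, B, E}.
The final set {A, B, E} contains the accepting state B.

Yes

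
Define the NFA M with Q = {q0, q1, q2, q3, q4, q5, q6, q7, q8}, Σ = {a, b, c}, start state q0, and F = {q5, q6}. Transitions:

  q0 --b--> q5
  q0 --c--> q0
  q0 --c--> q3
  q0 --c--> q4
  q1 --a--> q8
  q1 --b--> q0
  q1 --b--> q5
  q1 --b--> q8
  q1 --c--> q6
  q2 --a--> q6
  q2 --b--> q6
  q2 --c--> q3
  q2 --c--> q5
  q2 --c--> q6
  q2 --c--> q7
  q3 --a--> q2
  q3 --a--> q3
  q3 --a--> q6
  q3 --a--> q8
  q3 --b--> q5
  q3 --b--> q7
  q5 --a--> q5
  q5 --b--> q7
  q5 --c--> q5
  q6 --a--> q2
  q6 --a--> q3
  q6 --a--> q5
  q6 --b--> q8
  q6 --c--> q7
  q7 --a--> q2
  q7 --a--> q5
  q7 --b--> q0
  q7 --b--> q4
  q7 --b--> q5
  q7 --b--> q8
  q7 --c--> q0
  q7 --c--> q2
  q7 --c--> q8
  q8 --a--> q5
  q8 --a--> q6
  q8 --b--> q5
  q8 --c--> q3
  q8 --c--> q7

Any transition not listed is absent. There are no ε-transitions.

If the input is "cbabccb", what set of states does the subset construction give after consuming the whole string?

{q0, q4, q5, q6, q7, q8}

Start in {q0}.
Read 'c': {q0} → {q0, q3, q4}.
Read 'b': {q0, q3, q4} → {q5, q7}.
Read 'a': {q5, q7} → {q2, q5}.
Read 'b': {q2, q5} → {q6, q7}.
Read 'c': {q6, q7} → {q0, q2, q7, q8}.
Read 'c': {q0, q2, q7, q8} → {q0, q2, q3, q4, q5, q6, q7, q8}.
Read 'b': {q0, q2, q3, q4, q5, q6, q7, q8} → {q0, q4, q5, q6, q7, q8}.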